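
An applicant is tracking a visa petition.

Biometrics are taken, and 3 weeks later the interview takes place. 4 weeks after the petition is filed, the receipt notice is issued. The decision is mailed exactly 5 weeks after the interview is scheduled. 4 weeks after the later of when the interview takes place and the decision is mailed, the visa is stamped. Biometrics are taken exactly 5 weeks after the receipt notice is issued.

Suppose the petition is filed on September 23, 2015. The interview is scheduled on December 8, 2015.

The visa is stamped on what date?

The petition is filed: Sep 23, 2015.
The receipt notice is issued: Sep 23, 2015 + 4 weeks = Oct 21, 2015.
Biometrics are taken: Oct 21, 2015 + 5 weeks = Nov 25, 2015.
The interview takes place: Nov 25, 2015 + 3 weeks = Dec 16, 2015.
The interview is scheduled: Dec 8, 2015.
The decision is mailed: Dec 8, 2015 + 5 weeks = Jan 12, 2016.
Both prerequisites met — the interview takes place (Dec 16, 2015), the decision is mailed (Jan 12, 2016); the later is Jan 12, 2016.
The visa is stamped: Jan 12, 2016 + 4 weeks = Feb 9, 2016.

February 9, 2016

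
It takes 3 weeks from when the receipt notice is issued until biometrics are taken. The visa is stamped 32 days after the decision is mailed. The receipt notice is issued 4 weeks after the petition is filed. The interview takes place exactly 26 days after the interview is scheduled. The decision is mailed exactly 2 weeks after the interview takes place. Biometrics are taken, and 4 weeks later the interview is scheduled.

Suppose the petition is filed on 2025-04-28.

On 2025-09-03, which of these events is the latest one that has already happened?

The decision is mailed

The petition is filed: Apr 28, 2025.
The receipt notice is issued: Apr 28, 2025 + 4 weeks = May 26, 2025.
Biometrics are taken: May 26, 2025 + 3 weeks = Jun 16, 2025.
The interview is scheduled: Jun 16, 2025 + 4 weeks = Jul 14, 2025.
The interview takes place: Jul 14, 2025 + 26 days = Aug 9, 2025.
The decision is mailed: Aug 9, 2025 + 2 weeks = Aug 23, 2025.
The visa is stamped: Aug 23, 2025 + 32 days = Sep 24, 2025.
Sep 3, 2025 falls between when the decision is mailed (Aug 23, 2025) and when the visa is stamped (Sep 24, 2025).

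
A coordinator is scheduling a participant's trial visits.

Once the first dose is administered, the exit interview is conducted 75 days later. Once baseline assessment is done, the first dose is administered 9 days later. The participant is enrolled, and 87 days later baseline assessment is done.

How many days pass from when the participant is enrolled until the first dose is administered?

Causal path: the participant is enrolled → baseline assessment is done → the first dose is administered.
Total delay along the path: 87 + 9 = 96 days.

96 days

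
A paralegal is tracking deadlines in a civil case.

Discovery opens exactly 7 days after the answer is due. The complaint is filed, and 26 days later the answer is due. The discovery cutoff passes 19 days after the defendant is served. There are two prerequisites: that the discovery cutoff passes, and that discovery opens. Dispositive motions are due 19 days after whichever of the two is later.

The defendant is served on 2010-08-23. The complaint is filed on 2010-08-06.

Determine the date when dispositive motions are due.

The defendant is served: Aug 23, 2010.
The discovery cutoff passes: Aug 23, 2010 + 19 days = Sep 11, 2010.
The complaint is filed: Aug 6, 2010.
The answer is due: Aug 6, 2010 + 26 days = Sep 1, 2010.
Discovery opens: Sep 1, 2010 + 7 days = Sep 8, 2010.
Both prerequisites met — the discovery cutoff passes (Sep 11, 2010), discovery opens (Sep 8, 2010); the later is Sep 11, 2010.
Dispositive motions are due: Sep 11, 2010 + 19 days = Sep 30, 2010.

2010-09-30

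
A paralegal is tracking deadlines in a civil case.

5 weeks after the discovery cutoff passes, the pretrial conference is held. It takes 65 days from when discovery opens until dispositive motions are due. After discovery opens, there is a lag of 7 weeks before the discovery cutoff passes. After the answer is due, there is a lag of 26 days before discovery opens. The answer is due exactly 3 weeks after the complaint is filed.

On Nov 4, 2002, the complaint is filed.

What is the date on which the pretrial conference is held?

The complaint is filed: Nov 4, 2002.
The answer is due: Nov 4, 2002 + 3 weeks = Nov 25, 2002.
Discovery opens: Nov 25, 2002 + 26 days = Dec 21, 2002.
The discovery cutoff passes: Dec 21, 2002 + 7 weeks = Feb 8, 2003.
The pretrial conference is held: Feb 8, 2003 + 5 weeks = Mar 15, 2003.

Mar 15, 2003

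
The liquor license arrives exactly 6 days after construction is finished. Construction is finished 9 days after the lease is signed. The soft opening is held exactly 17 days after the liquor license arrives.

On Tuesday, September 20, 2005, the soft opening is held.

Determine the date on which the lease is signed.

Friday, August 19, 2005

The soft opening is held: Sep 20, 2005.
The liquor license arrives: Sep 20, 2005 − 17 days = Sep 3, 2005.
Construction is finished: Sep 3, 2005 − 6 days = Aug 28, 2005.
The lease is signed: Aug 28, 2005 − 9 days = Aug 19, 2005.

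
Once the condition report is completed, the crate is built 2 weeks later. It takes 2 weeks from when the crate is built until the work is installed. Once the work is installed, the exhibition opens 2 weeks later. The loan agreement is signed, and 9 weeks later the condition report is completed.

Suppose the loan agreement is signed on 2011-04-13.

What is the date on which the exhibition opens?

2011-07-27

The loan agreement is signed: Apr 13, 2011.
The condition report is completed: Apr 13, 2011 + 9 weeks = Jun 15, 2011.
The crate is built: Jun 15, 2011 + 2 weeks = Jun 29, 2011.
The work is installed: Jun 29, 2011 + 2 weeks = Jul 13, 2011.
The exhibition opens: Jul 13, 2011 + 2 weeks = Jul 27, 2011.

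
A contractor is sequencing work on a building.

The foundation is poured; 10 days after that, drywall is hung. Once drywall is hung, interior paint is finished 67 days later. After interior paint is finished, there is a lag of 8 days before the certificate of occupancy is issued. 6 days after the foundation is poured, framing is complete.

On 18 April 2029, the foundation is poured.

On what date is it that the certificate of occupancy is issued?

12 July 2029

The foundation is poured: Apr 18, 2029.
Drywall is hung: Apr 18, 2029 + 10 days = Apr 28, 2029.
Interior paint is finished: Apr 28, 2029 + 67 days = Jul 4, 2029.
The certificate of occupancy is issued: Jul 4, 2029 + 8 days = Jul 12, 2029.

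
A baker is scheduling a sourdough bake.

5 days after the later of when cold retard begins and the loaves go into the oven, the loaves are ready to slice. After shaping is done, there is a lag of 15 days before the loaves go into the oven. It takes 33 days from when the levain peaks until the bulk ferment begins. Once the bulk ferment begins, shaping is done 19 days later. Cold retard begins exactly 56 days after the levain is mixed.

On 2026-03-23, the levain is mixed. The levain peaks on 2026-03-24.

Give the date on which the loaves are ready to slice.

2026-06-04

The levain is mixed: Mar 23, 2026.
Cold retard begins: Mar 23, 2026 + 56 days = May 18, 2026.
The levain peaks: Mar 24, 2026.
The bulk ferment begins: Mar 24, 2026 + 33 days = Apr 26, 2026.
Shaping is done: Apr 26, 2026 + 19 days = May 15, 2026.
The loaves go into the oven: May 15, 2026 + 15 days = May 30, 2026.
Both prerequisites met — cold retard begins (May 18, 2026), the loaves go into the oven (May 30, 2026); the later is May 30, 2026.
The loaves are ready to slice: May 30, 2026 + 5 days = Jun 4, 2026.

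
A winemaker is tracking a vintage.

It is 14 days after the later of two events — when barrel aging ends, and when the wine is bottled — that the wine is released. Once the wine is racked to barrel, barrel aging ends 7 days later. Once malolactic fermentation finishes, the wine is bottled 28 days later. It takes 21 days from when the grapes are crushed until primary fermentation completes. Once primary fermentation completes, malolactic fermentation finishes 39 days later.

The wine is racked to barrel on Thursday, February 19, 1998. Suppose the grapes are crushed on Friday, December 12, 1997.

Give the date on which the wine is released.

The wine is racked to barrel: Feb 19, 1998.
Barrel aging ends: Feb 19, 1998 + 7 days = Feb 26, 1998.
The grapes are crushed: Dec 12, 1997.
Primary fermentation completes: Dec 12, 1997 + 21 days = Jan 2, 1998.
Malolactic fermentation finishes: Jan 2, 1998 + 39 days = Feb 10, 1998.
The wine is bottled: Feb 10, 1998 + 28 days = Mar 10, 1998.
Both prerequisites met — barrel aging ends (Feb 26, 1998), the wine is bottled (Mar 10, 1998); the later is Mar 10, 1998.
The wine is released: Mar 10, 1998 + 14 days = Mar 24, 1998.

Tuesday, March 24, 1998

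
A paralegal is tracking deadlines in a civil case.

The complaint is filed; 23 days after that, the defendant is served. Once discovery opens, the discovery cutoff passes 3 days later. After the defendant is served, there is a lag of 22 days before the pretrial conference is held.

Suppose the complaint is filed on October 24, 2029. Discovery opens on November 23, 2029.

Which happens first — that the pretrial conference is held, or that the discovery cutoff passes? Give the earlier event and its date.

The discovery cutoff passes — November 26, 2029

The complaint is filed: Oct 24, 2029.
The defendant is served: Oct 24, 2029 + 23 days = Nov 16, 2029.
The pretrial conference is held: Nov 16, 2029 + 22 days = Dec 8, 2029.
Discovery opens: Nov 23, 2029.
The discovery cutoff passes: Nov 23, 2029 + 3 days = Nov 26, 2029.
Comparing: the pretrial conference is held on Dec 8, 2029 vs the discovery cutoff passes on Nov 26, 2029. Earlier: the discovery cutoff passes.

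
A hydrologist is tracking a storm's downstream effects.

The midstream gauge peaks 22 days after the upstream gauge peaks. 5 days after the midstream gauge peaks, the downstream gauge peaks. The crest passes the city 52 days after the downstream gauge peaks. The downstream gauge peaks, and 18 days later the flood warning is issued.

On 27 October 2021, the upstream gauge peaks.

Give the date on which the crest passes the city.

The upstream gauge peaks: Oct 27, 2021.
The midstream gauge peaks: Oct 27, 2021 + 22 days = Nov 18, 2021.
The downstream gauge peaks: Nov 18, 2021 + 5 days = Nov 23, 2021.
The crest passes the city: Nov 23, 2021 + 52 days = Jan 14, 2022.

14 January 2022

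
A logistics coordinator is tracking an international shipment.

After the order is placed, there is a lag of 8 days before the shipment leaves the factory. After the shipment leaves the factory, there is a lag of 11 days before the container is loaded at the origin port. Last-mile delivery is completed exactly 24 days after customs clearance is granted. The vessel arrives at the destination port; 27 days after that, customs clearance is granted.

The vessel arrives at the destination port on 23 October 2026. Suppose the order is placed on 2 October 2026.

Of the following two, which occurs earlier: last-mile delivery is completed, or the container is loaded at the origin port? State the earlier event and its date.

The vessel arrives at the destination port: Oct 23, 2026.
Customs clearance is granted: Oct 23, 2026 + 27 days = Nov 19, 2026.
Last-mile delivery is completed: Nov 19, 2026 + 24 days = Dec 13, 2026.
The order is placed: Oct 2, 2026.
The shipment leaves the factory: Oct 2, 2026 + 8 days = Oct 10, 2026.
The container is loaded at the origin port: Oct 10, 2026 + 11 days = Oct 21, 2026.
Comparing: last-mile delivery is completed on Dec 13, 2026 vs the container is loaded at the origin port on Oct 21, 2026. Earlier: the container is loaded at the origin port.

The container is loaded at the origin port — 21 October 2026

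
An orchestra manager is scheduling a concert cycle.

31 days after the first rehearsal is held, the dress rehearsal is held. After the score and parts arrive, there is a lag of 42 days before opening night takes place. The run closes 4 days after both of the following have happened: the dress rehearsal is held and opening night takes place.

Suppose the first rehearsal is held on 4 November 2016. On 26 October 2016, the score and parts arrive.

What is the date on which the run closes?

The first rehearsal is held: Nov 4, 2016.
The dress rehearsal is held: Nov 4, 2016 + 31 days = Dec 5, 2016.
The score and parts arrive: Oct 26, 2016.
Opening night takes place: Oct 26, 2016 + 42 days = Dec 7, 2016.
Both prerequisites met — the dress rehearsal is held (Dec 5, 2016), opening night takes place (Dec 7, 2016); the later is Dec 7, 2016.
The run closes: Dec 7, 2016 + 4 days = Dec 11, 2016.

11 December 2016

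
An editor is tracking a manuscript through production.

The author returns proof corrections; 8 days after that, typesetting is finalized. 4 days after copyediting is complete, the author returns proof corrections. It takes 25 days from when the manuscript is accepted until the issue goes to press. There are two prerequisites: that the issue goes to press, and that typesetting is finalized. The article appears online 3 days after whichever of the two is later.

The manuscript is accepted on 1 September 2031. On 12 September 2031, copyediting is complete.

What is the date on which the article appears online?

29 September 2031

The manuscript is accepted: Sep 1, 2031.
The issue goes to press: Sep 1, 2031 + 25 days = Sep 26, 2031.
Copyediting is complete: Sep 12, 2031.
The author returns proof corrections: Sep 12, 2031 + 4 days = Sep 16, 2031.
Typesetting is finalized: Sep 16, 2031 + 8 days = Sep 24, 2031.
Both prerequisites met — the issue goes to press (Sep 26, 2031), typesetting is finalized (Sep 24, 2031); the later is Sep 26, 2031.
The article appears online: Sep 26, 2031 + 3 days = Sep 29, 2031.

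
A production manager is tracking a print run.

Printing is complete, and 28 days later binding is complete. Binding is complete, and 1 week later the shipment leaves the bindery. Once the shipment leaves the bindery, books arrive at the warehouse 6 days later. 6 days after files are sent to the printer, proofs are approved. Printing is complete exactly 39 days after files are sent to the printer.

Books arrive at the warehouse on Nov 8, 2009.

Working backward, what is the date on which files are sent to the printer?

Aug 20, 2009

Books arrive at the warehouse: Nov 8, 2009.
The shipment leaves the bindery: Nov 8, 2009 − 6 days = Nov 2, 2009.
Binding is complete: Nov 2, 2009 − 1 week = Oct 26, 2009.
Printing is complete: Oct 26, 2009 − 28 days = Sep 28, 2009.
Files are sent to the printer: Sep 28, 2009 − 39 days = Aug 20, 2009.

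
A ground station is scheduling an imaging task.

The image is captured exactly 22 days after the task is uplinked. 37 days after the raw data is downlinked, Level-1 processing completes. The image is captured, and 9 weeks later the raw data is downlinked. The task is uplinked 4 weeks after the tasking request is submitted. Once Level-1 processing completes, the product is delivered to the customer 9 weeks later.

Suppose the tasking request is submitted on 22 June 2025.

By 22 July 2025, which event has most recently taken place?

The task is uplinked

The tasking request is submitted: Jun 22, 2025.
The task is uplinked: Jun 22, 2025 + 4 weeks = Jul 20, 2025.
The image is captured: Jul 20, 2025 + 22 days = Aug 11, 2025.
The raw data is downlinked: Aug 11, 2025 + 9 weeks = Oct 13, 2025.
Level-1 processing completes: Oct 13, 2025 + 37 days = Nov 19, 2025.
The product is delivered to the customer: Nov 19, 2025 + 9 weeks = Jan 21, 2026.
Jul 22, 2025 falls between when the task is uplinked (Jul 20, 2025) and when the image is captured (Aug 11, 2025).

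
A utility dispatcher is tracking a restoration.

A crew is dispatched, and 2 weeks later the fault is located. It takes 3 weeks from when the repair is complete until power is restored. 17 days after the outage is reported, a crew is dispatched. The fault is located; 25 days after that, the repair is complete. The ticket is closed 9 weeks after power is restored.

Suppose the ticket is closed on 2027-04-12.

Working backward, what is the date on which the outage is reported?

2026-11-23

The ticket is closed: Apr 12, 2027.
Power is restored: Apr 12, 2027 − 9 weeks = Feb 8, 2027.
The repair is complete: Feb 8, 2027 − 3 weeks = Jan 18, 2027.
The fault is located: Jan 18, 2027 − 25 days = Dec 24, 2026.
A crew is dispatched: Dec 24, 2026 − 2 weeks = Dec 10, 2026.
The outage is reported: Dec 10, 2026 − 17 days = Nov 23, 2026.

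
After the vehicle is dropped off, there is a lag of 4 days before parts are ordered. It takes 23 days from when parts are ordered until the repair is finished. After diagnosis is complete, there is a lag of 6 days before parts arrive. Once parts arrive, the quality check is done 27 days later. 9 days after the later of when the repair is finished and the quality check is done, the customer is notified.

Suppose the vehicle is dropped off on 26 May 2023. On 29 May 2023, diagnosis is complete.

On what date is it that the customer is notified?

10 July 2023

The vehicle is dropped off: May 26, 2023.
Parts are ordered: May 26, 2023 + 4 days = May 30, 2023.
The repair is finished: May 30, 2023 + 23 days = Jun 22, 2023.
Diagnosis is complete: May 29, 2023.
Parts arrive: May 29, 2023 + 6 days = Jun 4, 2023.
The quality check is done: Jun 4, 2023 + 27 days = Jul 1, 2023.
Both prerequisites met — the repair is finished (Jun 22, 2023), the quality check is done (Jul 1, 2023); the later is Jul 1, 2023.
The customer is notified: Jul 1, 2023 + 9 days = Jul 10, 2023.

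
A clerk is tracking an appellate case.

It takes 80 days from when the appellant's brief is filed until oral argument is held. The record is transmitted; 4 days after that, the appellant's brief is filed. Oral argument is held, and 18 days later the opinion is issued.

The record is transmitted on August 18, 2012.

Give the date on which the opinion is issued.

The record is transmitted: Aug 18, 2012.
The appellant's brief is filed: Aug 18, 2012 + 4 days = Aug 22, 2012.
Oral argument is held: Aug 22, 2012 + 80 days = Nov 10, 2012.
The opinion is issued: Nov 10, 2012 + 18 days = Nov 28, 2012.

November 28, 2012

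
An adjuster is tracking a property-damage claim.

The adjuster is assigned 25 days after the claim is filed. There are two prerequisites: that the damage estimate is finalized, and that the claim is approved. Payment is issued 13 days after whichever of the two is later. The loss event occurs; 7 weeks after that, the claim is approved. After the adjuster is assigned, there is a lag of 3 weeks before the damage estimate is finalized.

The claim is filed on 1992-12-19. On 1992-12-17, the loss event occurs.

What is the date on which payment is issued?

The claim is filed: Dec 19, 1992.
The adjuster is assigned: Dec 19, 1992 + 25 days = Jan 13, 1993.
The damage estimate is finalized: Jan 13, 1993 + 3 weeks = Feb 3, 1993.
The loss event occurs: Dec 17, 1992.
The claim is approved: Dec 17, 1992 + 7 weeks = Feb 4, 1993.
Both prerequisites met — the damage estimate is finalized (Feb 3, 1993), the claim is approved (Feb 4, 1993); the later is Feb 4, 1993.
Payment is issued: Feb 4, 1993 + 13 days = Feb 17, 1993.

1993-02-17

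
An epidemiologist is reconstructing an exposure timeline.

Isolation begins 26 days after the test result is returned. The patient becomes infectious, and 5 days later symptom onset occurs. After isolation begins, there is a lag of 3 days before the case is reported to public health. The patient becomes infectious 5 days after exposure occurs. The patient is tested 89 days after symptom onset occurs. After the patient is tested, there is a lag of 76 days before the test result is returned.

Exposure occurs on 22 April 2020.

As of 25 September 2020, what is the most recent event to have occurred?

The patient is tested

Exposure occurs: Apr 22, 2020.
The patient becomes infectious: Apr 22, 2020 + 5 days = Apr 27, 2020.
Symptom onset occurs: Apr 27, 2020 + 5 days = May 2, 2020.
The patient is tested: May 2, 2020 + 89 days = Jul 30, 2020.
The test result is returned: Jul 30, 2020 + 76 days = Oct 14, 2020.
Isolation begins: Oct 14, 2020 + 26 days = Nov 9, 2020.
The case is reported to public health: Nov 9, 2020 + 3 days = Nov 12, 2020.
Sep 25, 2020 falls between when the patient is tested (Jul 30, 2020) and when the test result is returned (Oct 14, 2020).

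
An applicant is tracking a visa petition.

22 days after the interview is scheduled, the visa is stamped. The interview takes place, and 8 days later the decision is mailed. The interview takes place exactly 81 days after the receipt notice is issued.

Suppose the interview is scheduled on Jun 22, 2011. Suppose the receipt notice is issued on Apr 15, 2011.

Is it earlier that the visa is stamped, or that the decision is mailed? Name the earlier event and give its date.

The interview is scheduled: Jun 22, 2011.
The visa is stamped: Jun 22, 2011 + 22 days = Jul 14, 2011.
The receipt notice is issued: Apr 15, 2011.
The interview takes place: Apr 15, 2011 + 81 days = Jul 5, 2011.
The decision is mailed: Jul 5, 2011 + 8 days = Jul 13, 2011.
Comparing: the visa is stamped on Jul 14, 2011 vs the decision is mailed on Jul 13, 2011. Earlier: the decision is mailed.

The decision is mailed — Jul 13, 2011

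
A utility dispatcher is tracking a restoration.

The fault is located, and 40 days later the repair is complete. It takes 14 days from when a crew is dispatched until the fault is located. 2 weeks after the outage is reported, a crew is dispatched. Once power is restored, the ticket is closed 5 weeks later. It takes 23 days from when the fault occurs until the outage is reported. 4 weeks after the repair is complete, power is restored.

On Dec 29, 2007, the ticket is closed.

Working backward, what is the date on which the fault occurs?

Jul 28, 2007

The ticket is closed: Dec 29, 2007.
Power is restored: Dec 29, 2007 − 5 weeks = Nov 24, 2007.
The repair is complete: Nov 24, 2007 − 4 weeks = Oct 27, 2007.
The fault is located: Oct 27, 2007 − 40 days = Sep 17, 2007.
A crew is dispatched: Sep 17, 2007 − 14 days = Sep 3, 2007.
The outage is reported: Sep 3, 2007 − 2 weeks = Aug 20, 2007.
The fault occurs: Aug 20, 2007 − 23 days = Jul 28, 2007.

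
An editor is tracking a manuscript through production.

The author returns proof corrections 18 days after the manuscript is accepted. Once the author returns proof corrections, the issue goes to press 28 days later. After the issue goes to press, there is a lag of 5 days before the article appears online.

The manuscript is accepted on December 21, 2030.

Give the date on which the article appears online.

February 10, 2031

The manuscript is accepted: Dec 21, 2030.
The author returns proof corrections: Dec 21, 2030 + 18 days = Jan 8, 2031.
The issue goes to press: Jan 8, 2031 + 28 days = Feb 5, 2031.
The article appears online: Feb 5, 2031 + 5 days = Feb 10, 2031.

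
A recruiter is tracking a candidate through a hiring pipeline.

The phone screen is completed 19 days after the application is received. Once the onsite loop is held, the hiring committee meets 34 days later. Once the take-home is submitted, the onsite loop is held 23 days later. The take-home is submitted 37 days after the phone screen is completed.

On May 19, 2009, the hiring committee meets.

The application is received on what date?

January 26, 2009

The hiring committee meets: May 19, 2009.
The onsite loop is held: May 19, 2009 − 34 days = Apr 15, 2009.
The take-home is submitted: Apr 15, 2009 − 23 days = Mar 23, 2009.
The phone screen is completed: Mar 23, 2009 − 37 days = Feb 14, 2009.
The application is received: Feb 14, 2009 − 19 days = Jan 26, 2009.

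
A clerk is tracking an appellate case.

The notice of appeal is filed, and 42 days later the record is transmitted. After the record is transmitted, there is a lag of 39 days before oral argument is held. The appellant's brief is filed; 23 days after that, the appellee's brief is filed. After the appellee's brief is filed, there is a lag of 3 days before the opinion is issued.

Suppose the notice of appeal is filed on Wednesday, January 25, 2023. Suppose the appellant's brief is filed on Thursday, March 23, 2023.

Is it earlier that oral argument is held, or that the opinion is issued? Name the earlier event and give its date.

The notice of appeal is filed: Jan 25, 2023.
The record is transmitted: Jan 25, 2023 + 42 days = Mar 8, 2023.
Oral argument is held: Mar 8, 2023 + 39 days = Apr 16, 2023.
The appellant's brief is filed: Mar 23, 2023.
The appellee's brief is filed: Mar 23, 2023 + 23 days = Apr 15, 2023.
The opinion is issued: Apr 15, 2023 + 3 days = Apr 18, 2023.
Comparing: oral argument is held on Apr 16, 2023 vs the opinion is issued on Apr 18, 2023. Earlier: oral argument is held.

Oral argument is held — Sunday, April 16, 2023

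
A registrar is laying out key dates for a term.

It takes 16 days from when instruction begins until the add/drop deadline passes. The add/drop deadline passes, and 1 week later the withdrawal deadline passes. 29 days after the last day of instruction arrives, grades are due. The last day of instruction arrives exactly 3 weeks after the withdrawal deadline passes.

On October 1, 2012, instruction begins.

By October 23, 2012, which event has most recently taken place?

Instruction begins: Oct 1, 2012.
The add/drop deadline passes: Oct 1, 2012 + 16 days = Oct 17, 2012.
The withdrawal deadline passes: Oct 17, 2012 + 1 week = Oct 24, 2012.
The last day of instruction arrives: Oct 24, 2012 + 3 weeks = Nov 14, 2012.
Grades are due: Nov 14, 2012 + 29 days = Dec 13, 2012.
Oct 23, 2012 falls between when the add/drop deadline passes (Oct 17, 2012) and when the withdrawal deadline passes (Oct 24, 2012).

The add/drop deadline passes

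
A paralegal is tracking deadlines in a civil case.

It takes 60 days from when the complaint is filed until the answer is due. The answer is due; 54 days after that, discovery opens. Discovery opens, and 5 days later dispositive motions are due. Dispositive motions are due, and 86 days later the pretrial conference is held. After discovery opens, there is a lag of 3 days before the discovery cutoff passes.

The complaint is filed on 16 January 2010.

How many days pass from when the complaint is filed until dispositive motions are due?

119 days

Causal path: the complaint is filed → the answer is due → discovery opens → dispositive motions are due.
Total delay along the path: 60 + 54 + 5 = 119 days.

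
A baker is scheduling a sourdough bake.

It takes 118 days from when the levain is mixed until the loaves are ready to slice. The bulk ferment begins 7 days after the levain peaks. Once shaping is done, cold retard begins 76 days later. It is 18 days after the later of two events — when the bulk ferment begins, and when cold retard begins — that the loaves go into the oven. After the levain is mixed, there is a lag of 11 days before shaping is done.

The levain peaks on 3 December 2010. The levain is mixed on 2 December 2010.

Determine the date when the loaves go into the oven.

17 March 2011

The levain peaks: Dec 3, 2010.
The bulk ferment begins: Dec 3, 2010 + 7 days = Dec 10, 2010.
The levain is mixed: Dec 2, 2010.
Shaping is done: Dec 2, 2010 + 11 days = Dec 13, 2010.
Cold retard begins: Dec 13, 2010 + 76 days = Feb 27, 2011.
Both prerequisites met — the bulk ferment begins (Dec 10, 2010), cold retard begins (Feb 27, 2011); the later is Feb 27, 2011.
The loaves go into the oven: Feb 27, 2011 + 18 days = Mar 17, 2011.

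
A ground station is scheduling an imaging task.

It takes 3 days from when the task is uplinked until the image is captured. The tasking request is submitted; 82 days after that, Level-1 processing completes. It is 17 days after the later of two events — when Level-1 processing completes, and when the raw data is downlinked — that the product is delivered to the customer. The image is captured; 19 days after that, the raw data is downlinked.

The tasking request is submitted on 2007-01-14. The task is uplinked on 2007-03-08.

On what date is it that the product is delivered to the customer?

2007-04-23

The tasking request is submitted: Jan 14, 2007.
Level-1 processing completes: Jan 14, 2007 + 82 days = Apr 6, 2007.
The task is uplinked: Mar 8, 2007.
The image is captured: Mar 8, 2007 + 3 days = Mar 11, 2007.
The raw data is downlinked: Mar 11, 2007 + 19 days = Mar 30, 2007.
Both prerequisites met — Level-1 processing completes (Apr 6, 2007), the raw data is downlinked (Mar 30, 2007); the later is Apr 6, 2007.
The product is delivered to the customer: Apr 6, 2007 + 17 days = Apr 23, 2007.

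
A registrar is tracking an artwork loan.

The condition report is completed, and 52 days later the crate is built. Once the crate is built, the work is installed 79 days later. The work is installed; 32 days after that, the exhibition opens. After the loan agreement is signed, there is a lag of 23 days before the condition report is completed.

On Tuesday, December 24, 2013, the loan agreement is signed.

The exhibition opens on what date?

Saturday, June 28, 2014

The loan agreement is signed: Dec 24, 2013.
The condition report is completed: Dec 24, 2013 + 23 days = Jan 16, 2014.
The crate is built: Jan 16, 2014 + 52 days = Mar 9, 2014.
The work is installed: Mar 9, 2014 + 79 days = May 27, 2014.
The exhibition opens: May 27, 2014 + 32 days = Jun 28, 2014.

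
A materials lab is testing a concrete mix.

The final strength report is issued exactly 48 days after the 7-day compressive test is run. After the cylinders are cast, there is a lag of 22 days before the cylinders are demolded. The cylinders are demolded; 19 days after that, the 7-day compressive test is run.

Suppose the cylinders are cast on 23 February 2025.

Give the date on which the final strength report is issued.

The cylinders are cast: Feb 23, 2025.
The cylinders are demolded: Feb 23, 2025 + 22 days = Mar 17, 2025.
The 7-day compressive test is run: Mar 17, 2025 + 19 days = Apr 5, 2025.
The final strength report is issued: Apr 5, 2025 + 48 days = May 23, 2025.

23 May 2025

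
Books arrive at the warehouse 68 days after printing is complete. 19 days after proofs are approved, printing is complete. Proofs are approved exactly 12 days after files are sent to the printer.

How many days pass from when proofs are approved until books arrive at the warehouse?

Causal path: proofs are approved → printing is complete → books arrive at the warehouse.
Total delay along the path: 19 + 68 = 87 days.

87 days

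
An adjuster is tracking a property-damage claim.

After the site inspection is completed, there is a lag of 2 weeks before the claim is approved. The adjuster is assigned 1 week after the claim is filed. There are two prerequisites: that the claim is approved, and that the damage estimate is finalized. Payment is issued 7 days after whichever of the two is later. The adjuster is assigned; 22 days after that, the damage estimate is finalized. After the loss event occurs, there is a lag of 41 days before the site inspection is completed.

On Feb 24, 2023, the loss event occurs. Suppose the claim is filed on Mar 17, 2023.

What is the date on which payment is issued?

The loss event occurs: Feb 24, 2023.
The site inspection is completed: Feb 24, 2023 + 41 days = Apr 6, 2023.
The claim is approved: Apr 6, 2023 + 2 weeks = Apr 20, 2023.
The claim is filed: Mar 17, 2023.
The adjuster is assigned: Mar 17, 2023 + 1 week = Mar 24, 2023.
The damage estimate is finalized: Mar 24, 2023 + 22 days = Apr 15, 2023.
Both prerequisites met — the claim is approved (Apr 20, 2023), the damage estimate is finalized (Apr 15, 2023); the later is Apr 20, 2023.
Payment is issued: Apr 20, 2023 + 7 days = Apr 27, 2023.

Apr 27, 2023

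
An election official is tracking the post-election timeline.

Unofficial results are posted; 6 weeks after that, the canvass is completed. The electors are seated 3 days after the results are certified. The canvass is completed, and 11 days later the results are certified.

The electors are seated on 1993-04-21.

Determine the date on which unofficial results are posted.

1993-02-24

The electors are seated: Apr 21, 1993.
The results are certified: Apr 21, 1993 − 3 days = Apr 18, 1993.
The canvass is completed: Apr 18, 1993 − 11 days = Apr 7, 1993.
Unofficial results are posted: Apr 7, 1993 − 6 weeks = Feb 24, 1993.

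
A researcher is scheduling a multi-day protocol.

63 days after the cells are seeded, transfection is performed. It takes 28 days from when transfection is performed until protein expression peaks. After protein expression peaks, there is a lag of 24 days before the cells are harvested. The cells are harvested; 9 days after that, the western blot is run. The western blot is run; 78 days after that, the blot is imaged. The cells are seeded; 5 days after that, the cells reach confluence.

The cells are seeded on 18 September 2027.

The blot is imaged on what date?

The cells are seeded: Sep 18, 2027.
Transfection is performed: Sep 18, 2027 + 63 days = Nov 20, 2027.
Protein expression peaks: Nov 20, 2027 + 28 days = Dec 18, 2027.
The cells are harvested: Dec 18, 2027 + 24 days = Jan 11, 2028.
The western blot is run: Jan 11, 2028 + 9 days = Jan 20, 2028.
The blot is imaged: Jan 20, 2028 + 78 days = Apr 7, 2028.

7 April 2028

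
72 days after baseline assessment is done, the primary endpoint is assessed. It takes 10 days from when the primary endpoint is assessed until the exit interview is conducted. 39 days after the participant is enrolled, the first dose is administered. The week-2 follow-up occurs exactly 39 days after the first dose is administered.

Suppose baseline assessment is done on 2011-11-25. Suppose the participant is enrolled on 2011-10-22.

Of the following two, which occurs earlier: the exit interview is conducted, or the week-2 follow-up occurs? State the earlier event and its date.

The week-2 follow-up occurs — 2012-01-08

Baseline assessment is done: Nov 25, 2011.
The primary endpoint is assessed: Nov 25, 2011 + 72 days = Feb 5, 2012.
The exit interview is conducted: Feb 5, 2012 + 10 days = Feb 15, 2012.
The participant is enrolled: Oct 22, 2011.
The first dose is administered: Oct 22, 2011 + 39 days = Nov 30, 2011.
The week-2 follow-up occurs: Nov 30, 2011 + 39 days = Jan 8, 2012.
Comparing: the exit interview is conducted on Feb 15, 2012 vs the week-2 follow-up occurs on Jan 8, 2012. Earlier: the week-2 follow-up occurs.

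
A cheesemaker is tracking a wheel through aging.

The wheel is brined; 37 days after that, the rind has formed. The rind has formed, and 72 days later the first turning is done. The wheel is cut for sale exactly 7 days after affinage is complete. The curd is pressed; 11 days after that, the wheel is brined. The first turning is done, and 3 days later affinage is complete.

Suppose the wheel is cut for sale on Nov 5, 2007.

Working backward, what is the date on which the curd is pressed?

The wheel is cut for sale: Nov 5, 2007.
Affinage is complete: Nov 5, 2007 − 7 days = Oct 29, 2007.
The first turning is done: Oct 29, 2007 − 3 days = Oct 26, 2007.
The rind has formed: Oct 26, 2007 − 72 days = Aug 15, 2007.
The wheel is brined: Aug 15, 2007 − 37 days = Jul 9, 2007.
The curd is pressed: Jul 9, 2007 − 11 days = Jun 28, 2007.

Jun 28, 2007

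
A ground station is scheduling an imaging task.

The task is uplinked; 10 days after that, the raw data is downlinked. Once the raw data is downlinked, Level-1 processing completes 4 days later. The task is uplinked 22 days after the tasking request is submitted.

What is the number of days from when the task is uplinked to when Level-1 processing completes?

Causal path: the task is uplinked → the raw data is downlinked → Level-1 processing completes.
Total delay along the path: 10 + 4 = 14 days.

14 days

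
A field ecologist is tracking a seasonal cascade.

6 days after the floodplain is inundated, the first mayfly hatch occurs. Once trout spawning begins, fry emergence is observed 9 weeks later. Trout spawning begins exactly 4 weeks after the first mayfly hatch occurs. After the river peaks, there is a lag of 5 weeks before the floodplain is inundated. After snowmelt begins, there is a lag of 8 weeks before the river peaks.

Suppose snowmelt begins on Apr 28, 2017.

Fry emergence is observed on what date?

Nov 2, 2017

Snowmelt begins: Apr 28, 2017.
The river peaks: Apr 28, 2017 + 8 weeks = Jun 23, 2017.
The floodplain is inundated: Jun 23, 2017 + 5 weeks = Jul 28, 2017.
The first mayfly hatch occurs: Jul 28, 2017 + 6 days = Aug 3, 2017.
Trout spawning begins: Aug 3, 2017 + 4 weeks = Aug 31, 2017.
Fry emergence is observed: Aug 31, 2017 + 9 weeks = Nov 2, 2017.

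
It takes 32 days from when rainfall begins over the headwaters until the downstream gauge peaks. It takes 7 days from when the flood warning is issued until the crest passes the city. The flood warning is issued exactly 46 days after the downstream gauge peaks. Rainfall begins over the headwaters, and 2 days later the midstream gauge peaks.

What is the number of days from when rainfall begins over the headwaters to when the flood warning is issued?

Causal path: rainfall begins over the headwaters → the downstream gauge peaks → the flood warning is issued.
Total delay along the path: 32 + 46 = 78 days.

78 days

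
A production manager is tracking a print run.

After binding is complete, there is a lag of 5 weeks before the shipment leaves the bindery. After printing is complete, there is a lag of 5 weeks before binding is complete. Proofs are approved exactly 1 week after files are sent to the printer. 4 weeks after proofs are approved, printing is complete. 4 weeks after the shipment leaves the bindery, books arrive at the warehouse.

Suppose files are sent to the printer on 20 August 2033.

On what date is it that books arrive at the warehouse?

31 December 2033

Files are sent to the printer: Aug 20, 2033.
Proofs are approved: Aug 20, 2033 + 1 week = Aug 27, 2033.
Printing is complete: Aug 27, 2033 + 4 weeks = Sep 24, 2033.
Binding is complete: Sep 24, 2033 + 5 weeks = Oct 29, 2033.
The shipment leaves the bindery: Oct 29, 2033 + 5 weeks = Dec 3, 2033.
Books arrive at the warehouse: Dec 3, 2033 + 4 weeks = Dec 31, 2033.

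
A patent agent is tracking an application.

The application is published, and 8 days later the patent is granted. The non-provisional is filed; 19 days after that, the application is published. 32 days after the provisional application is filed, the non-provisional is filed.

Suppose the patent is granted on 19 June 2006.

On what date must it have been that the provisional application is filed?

21 April 2006

The patent is granted: Jun 19, 2006.
The application is published: Jun 19, 2006 − 8 days = Jun 11, 2006.
The non-provisional is filed: Jun 11, 2006 − 19 days = May 23, 2006.
The provisional application is filed: May 23, 2006 − 32 days = Apr 21, 2006.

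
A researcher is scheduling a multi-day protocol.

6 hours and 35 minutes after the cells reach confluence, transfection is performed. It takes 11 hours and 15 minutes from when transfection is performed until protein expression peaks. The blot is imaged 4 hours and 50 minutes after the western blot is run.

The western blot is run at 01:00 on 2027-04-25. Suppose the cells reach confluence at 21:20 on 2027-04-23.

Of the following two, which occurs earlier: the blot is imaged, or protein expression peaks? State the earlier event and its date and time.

The western blot is run: 01:00 Apr 25, 2027.
The blot is imaged: 01:00 Apr 25, 2027 + 4h50m = 05:50 Apr 25, 2027.
The cells reach confluence: 21:20 Apr 23, 2027.
Transfection is performed: 21:20 Apr 23, 2027 + 6h35m = 03:55 Apr 24, 2027.
Protein expression peaks: 03:55 Apr 24, 2027 + 11h15m = 15:10 Apr 24, 2027.
Comparing: the blot is imaged at 05:50 Apr 25, 2027 vs protein expression peaks at 15:10 Apr 24, 2027. Earlier: protein expression peaks.

Protein expression peaks — 15:10 on 2027-04-24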